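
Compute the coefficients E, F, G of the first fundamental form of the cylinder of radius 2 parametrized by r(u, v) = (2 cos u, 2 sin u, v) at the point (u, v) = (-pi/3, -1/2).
E = 4;  F = 0;  G = 1

Partials: r_u = (-2*sin(u), 2*cos(u), 0), r_v = (0, 0, 1). As functions of (u, v):
  E = r_u · r_u = 4,
  F = r_u · r_v = 0,
  G = r_v · r_v = 1.
Evaluating at (u, v) = (-pi/3, -1/2): E = 4, F = 0, G = 1.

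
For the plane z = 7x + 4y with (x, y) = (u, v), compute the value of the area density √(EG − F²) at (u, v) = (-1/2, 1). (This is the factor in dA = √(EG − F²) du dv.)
√(EG − F²)|_{(-1/2, 1)} = sqrt(66)

E = 50, F = 28, G = 17, so EG − F² = 66. Taking the positive square root: √(EG − F²) = sqrt(66). At (u, v) = (-1/2, 1): sqrt(66).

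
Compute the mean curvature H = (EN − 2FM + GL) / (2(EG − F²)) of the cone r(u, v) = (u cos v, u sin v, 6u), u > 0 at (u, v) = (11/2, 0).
H = 6*sqrt(37)/407

With E = 37, F = 0, G = u^2, L = 0, M = 0, N = 6*sqrt(37)*u^2/(37*Abs(u)), assemble
  H = (EN − 2FM + GL) / (2(EG − F²)) = 3*sqrt(37)/(37*Abs(u)).
At (u, v) = (11/2, 0): H = 6*sqrt(37)/407.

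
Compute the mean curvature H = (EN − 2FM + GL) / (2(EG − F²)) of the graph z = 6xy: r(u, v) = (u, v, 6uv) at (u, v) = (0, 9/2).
H = 0

With E = 36*v^2 + 1, F = 36*u*v, G = 36*u^2 + 1, L = 0, M = 6/sqrt(36*u^2 + 36*v^2 + 1), N = 0, assemble
  H = (EN − 2FM + GL) / (2(EG − F²)) = -216*u*v/(36*u^2 + 36*v^2 + 1)^(3/2).
At (u, v) = (0, 9/2): H = 0.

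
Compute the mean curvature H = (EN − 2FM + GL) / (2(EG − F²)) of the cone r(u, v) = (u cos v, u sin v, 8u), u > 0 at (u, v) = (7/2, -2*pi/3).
H = 8*sqrt(65)/455

With E = 65, F = 0, G = u^2, L = 0, M = 0, N = 8*sqrt(65)*u^2/(65*Abs(u)), assemble
  H = (EN − 2FM + GL) / (2(EG − F²)) = 4*sqrt(65)/(65*Abs(u)).
At (u, v) = (7/2, -2*pi/3): H = 8*sqrt(65)/455.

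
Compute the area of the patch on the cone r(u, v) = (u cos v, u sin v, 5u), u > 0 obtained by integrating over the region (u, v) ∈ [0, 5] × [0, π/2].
Area = 25*sqrt(26)*pi/4

Area = ∫∫ √(EG − F²) du dv with √(EG − F²) = sqrt(26)*Abs(u). Integrating over [0, 5] × [0, π/2] gives 25*sqrt(26)*pi/4.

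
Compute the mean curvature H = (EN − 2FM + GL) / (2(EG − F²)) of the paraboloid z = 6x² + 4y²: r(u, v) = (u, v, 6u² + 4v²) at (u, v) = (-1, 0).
H = 586*sqrt(145)/21025

With E = 144*u^2 + 1, F = 96*u*v, G = 64*v^2 + 1, L = 12/sqrt(144*u^2 + 64*v^2 + 1), M = 0, N = 8/sqrt(144*u^2 + 64*v^2 + 1), assemble
  H = (EN − 2FM + GL) / (2(EG − F²)) = 2*(288*u^2 + 192*v^2 + 5)/(144*u^2 + 64*v^2 + 1)^(3/2).
At (u, v) = (-1, 0): H = 586*sqrt(145)/21025.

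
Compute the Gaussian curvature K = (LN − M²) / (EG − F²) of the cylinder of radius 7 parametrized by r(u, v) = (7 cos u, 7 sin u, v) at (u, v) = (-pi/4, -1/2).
K = 0

Coefficients of the first fundamental form: E = 49, F = 0, G = 1.
Coefficients of the second fundamental form: L = -7, M = 0, N = 0.
Assemble K = (LN − M²)/(EG − F²) = 0. At (u, v) = (-pi/4, -1/2): K = 0.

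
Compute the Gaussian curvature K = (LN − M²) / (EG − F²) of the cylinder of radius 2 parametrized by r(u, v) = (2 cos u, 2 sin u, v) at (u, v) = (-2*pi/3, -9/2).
K = 0

Coefficients of the first fundamental form: E = 4, F = 0, G = 1.
Coefficients of the second fundamental form: L = -2, M = 0, N = 0.
Assemble K = (LN − M²)/(EG − F²) = 0. At (u, v) = (-2*pi/3, -9/2): K = 0.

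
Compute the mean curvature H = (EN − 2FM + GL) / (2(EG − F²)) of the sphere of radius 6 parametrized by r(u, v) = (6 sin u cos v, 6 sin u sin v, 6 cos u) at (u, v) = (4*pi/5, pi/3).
H = -1/6

With E = 36, F = 0, G = 36*sin(u)^2, L = -6*sin(u)/Abs(sin(u)), M = 0, N = -6*sin(u)^3/Abs(sin(u)), assemble
  H = (EN − 2FM + GL) / (2(EG − F²)) = -sin(u)/(6*Abs(sin(u))).
At (u, v) = (4*pi/5, pi/3): H = -1/6.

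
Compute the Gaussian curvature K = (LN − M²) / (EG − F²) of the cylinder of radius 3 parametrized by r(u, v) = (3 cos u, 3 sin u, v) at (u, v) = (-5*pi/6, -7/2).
K = 0

Coefficients of the first fundamental form: E = 9, F = 0, G = 1.
Coefficients of the second fundamental form: L = -3, M = 0, N = 0.
Assemble K = (LN − M²)/(EG − F²) = 0. At (u, v) = (-5*pi/6, -7/2): K = 0.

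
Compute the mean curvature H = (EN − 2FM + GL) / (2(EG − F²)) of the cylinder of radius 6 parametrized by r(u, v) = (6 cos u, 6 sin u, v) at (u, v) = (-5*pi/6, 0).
H = -1/12

With E = 36, F = 0, G = 1, L = -6, M = 0, N = 0, assemble
  H = (EN − 2FM + GL) / (2(EG − F²)) = -1/12.
At (u, v) = (-5*pi/6, 0): H = -1/12.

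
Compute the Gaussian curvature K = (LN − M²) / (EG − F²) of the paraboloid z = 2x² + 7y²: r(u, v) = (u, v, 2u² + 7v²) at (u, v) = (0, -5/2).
K = 14/375769

Coefficients of the first fundamental form: E = 16*u^2 + 1, F = 56*u*v, G = 196*v^2 + 1.
Coefficients of the second fundamental form: L = 4/sqrt(16*u^2 + 196*v^2 + 1), M = 0, N = 14/sqrt(16*u^2 + 196*v^2 + 1).
Assemble K = (LN − M²)/(EG − F²) = 56/(256*u^4 + 6272*u^2*v^2 + 32*u^2 + 38416*v^4 + 392*v^2 + 1). At (u, v) = (0, -5/2): K = 14/375769.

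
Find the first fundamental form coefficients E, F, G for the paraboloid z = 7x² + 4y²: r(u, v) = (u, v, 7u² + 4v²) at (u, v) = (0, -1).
E = 1;  F = 0;  G = 65

Partials: r_u = (1, 0, 14*u), r_v = (0, 1, 8*v). As functions of (u, v):
  E = r_u · r_u = 196*u^2 + 1,
  F = r_u · r_v = 112*u*v,
  G = r_v · r_v = 64*v^2 + 1.
Evaluating at (u, v) = (0, -1): E = 1, F = 0, G = 65.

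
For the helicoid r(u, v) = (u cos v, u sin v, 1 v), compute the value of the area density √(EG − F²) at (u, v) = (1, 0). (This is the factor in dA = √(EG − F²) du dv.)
√(EG − F²)|_{(1, 0)} = sqrt(2)

E = 1, F = 0, G = u^2 + 1, so EG − F² = u^2 + 1. Taking the positive square root: √(EG − F²) = sqrt(u^2 + 1). At (u, v) = (1, 0): sqrt(2).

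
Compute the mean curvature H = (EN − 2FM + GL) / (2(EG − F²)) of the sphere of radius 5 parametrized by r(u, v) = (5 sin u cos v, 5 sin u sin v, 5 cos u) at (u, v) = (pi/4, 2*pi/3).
H = -1/5

With E = 25, F = 0, G = 25*sin(u)^2, L = -5*sin(u)/Abs(sin(u)), M = 0, N = -5*sin(u)^3/Abs(sin(u)), assemble
  H = (EN − 2FM + GL) / (2(EG − F²)) = -sin(u)/(5*Abs(sin(u))).
At (u, v) = (pi/4, 2*pi/3): H = -1/5.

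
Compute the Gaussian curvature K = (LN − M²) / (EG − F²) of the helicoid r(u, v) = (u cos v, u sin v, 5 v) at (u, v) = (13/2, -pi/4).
K = -400/72361

Coefficients of the first fundamental form: E = 1, F = 0, G = u^2 + 25.
Coefficients of the second fundamental form: L = 0, M = -5/sqrt(u^2 + 25), N = 0.
Assemble K = (LN − M²)/(EG − F²) = -25/(u^2 + 25)^2. At (u, v) = (13/2, -pi/4): K = -400/72361.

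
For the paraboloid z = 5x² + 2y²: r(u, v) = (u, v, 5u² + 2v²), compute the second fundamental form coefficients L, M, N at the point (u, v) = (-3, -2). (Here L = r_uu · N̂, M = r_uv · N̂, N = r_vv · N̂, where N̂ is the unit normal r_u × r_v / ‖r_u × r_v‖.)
L = 2*sqrt(965)/193;  M = 0;  N = 4*sqrt(965)/965

Compute the unit normal N̂(u, v) = (-10*u/sqrt(100*u^2 + 16*v^2 + 1), -4*v/sqrt(100*u^2 + 16*v^2 + 1), 1/sqrt(100*u^2 + 16*v^2 + 1)), and the second partials r_uu, r_uv, r_vv. Take dot products:
  L(u, v) = r_uu · N̂ = 10/sqrt(100*u^2 + 16*v^2 + 1),
  M(u, v) = r_uv · N̂ = 0,
  N(u, v) = r_vv · N̂ = 4/sqrt(100*u^2 + 16*v^2 + 1).
Evaluating at (u, v) = (-3, -2):
  L = 2*sqrt(965)/193, M = 0, N = 4*sqrt(965)/965.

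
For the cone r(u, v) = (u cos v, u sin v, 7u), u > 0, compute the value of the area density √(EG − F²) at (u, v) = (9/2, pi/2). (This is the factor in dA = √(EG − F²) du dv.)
√(EG − F²)|_{(9/2, pi/2)} = 45*sqrt(2)/2

E = 50, F = 0, G = u^2, so EG − F² = 50*u^2. Taking the positive square root: √(EG − F²) = 5*sqrt(2)*Abs(u). At (u, v) = (9/2, pi/2): 45*sqrt(2)/2.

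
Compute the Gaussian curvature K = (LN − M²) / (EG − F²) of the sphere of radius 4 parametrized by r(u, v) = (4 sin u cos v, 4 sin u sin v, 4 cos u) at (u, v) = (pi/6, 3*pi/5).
K = 1/16

Coefficients of the first fundamental form: E = 16, F = 0, G = 16*sin(u)^2.
Coefficients of the second fundamental form: L = -4*sin(u)/Abs(sin(u)), M = 0, N = -4*sin(u)^3/Abs(sin(u)).
Assemble K = (LN − M²)/(EG − F²) = 1/16. At (u, v) = (pi/6, 3*pi/5): K = 1/16.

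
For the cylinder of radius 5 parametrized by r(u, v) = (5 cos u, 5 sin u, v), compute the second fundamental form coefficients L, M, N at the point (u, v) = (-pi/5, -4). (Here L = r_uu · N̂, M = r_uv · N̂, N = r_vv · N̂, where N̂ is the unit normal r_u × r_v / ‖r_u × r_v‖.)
L = -5;  M = 0;  N = 0

Compute the unit normal N̂(u, v) = (cos(u), sin(u), 0), and the second partials r_uu, r_uv, r_vv. Take dot products:
  L(u, v) = r_uu · N̂ = -5,
  M(u, v) = r_uv · N̂ = 0,
  N(u, v) = r_vv · N̂ = 0.
Evaluating at (u, v) = (-pi/5, -4):
  L = -5, M = 0, N = 0.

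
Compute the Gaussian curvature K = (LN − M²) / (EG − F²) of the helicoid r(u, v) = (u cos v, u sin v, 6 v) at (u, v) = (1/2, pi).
K = -576/21025

Coefficients of the first fundamental form: E = 1, F = 0, G = u^2 + 36.
Coefficients of the second fundamental form: L = 0, M = -6/sqrt(u^2 + 36), N = 0.
Assemble K = (LN − M²)/(EG − F²) = -36/(u^2 + 36)^2. At (u, v) = (1/2, pi): K = -576/21025.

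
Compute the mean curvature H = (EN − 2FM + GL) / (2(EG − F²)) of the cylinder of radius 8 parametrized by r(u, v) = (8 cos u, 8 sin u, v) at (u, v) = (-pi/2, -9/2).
H = -1/16

With E = 64, F = 0, G = 1, L = -8, M = 0, N = 0, assemble
  H = (EN − 2FM + GL) / (2(EG − F²)) = -1/16.
At (u, v) = (-pi/2, -9/2): H = -1/16.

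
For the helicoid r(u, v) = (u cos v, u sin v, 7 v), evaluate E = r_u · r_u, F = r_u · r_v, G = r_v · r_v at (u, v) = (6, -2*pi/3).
E = 1;  F = 0;  G = 85

Partials: r_u = (cos(v), sin(v), 0), r_v = (-u*sin(v), u*cos(v), 7). As functions of (u, v):
  E = r_u · r_u = 1,
  F = r_u · r_v = 0,
  G = r_v · r_v = u^2 + 49.
Evaluating at (u, v) = (6, -2*pi/3): E = 1, F = 0, G = 85.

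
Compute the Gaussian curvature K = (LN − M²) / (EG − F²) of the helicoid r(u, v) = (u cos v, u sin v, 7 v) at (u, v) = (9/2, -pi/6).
K = -784/76729

Coefficients of the first fundamental form: E = 1, F = 0, G = u^2 + 49.
Coefficients of the second fundamental form: L = 0, M = -7/sqrt(u^2 + 49), N = 0.
Assemble K = (LN − M²)/(EG − F²) = -49/(u^2 + 49)^2. At (u, v) = (9/2, -pi/6): K = -784/76729.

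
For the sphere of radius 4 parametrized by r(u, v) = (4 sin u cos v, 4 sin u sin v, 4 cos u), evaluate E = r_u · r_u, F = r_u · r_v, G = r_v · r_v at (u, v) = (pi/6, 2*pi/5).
E = 16;  F = 0;  G = 4

Partials: r_u = (4*cos(u)*cos(v), 4*sin(v)*cos(u), -4*sin(u)), r_v = (-4*sin(u)*sin(v), 4*sin(u)*cos(v), 0). As functions of (u, v):
  E = r_u · r_u = 16,
  F = r_u · r_v = 0,
  G = r_v · r_v = 16*sin(u)^2.
Evaluating at (u, v) = (pi/6, 2*pi/5): E = 16, F = 0, G = 4.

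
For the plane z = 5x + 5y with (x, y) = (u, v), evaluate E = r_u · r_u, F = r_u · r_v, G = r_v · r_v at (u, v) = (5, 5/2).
E = 26;  F = 25;  G = 26

Partials: r_u = (1, 0, 5), r_v = (0, 1, 5). As functions of (u, v):
  E = r_u · r_u = 26,
  F = r_u · r_v = 25,
  G = r_v · r_v = 26.
Evaluating at (u, v) = (5, 5/2): E = 26, F = 25, G = 26.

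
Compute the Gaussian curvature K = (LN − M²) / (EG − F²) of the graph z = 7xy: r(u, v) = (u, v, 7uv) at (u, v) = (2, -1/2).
K = -784/700569

Coefficients of the first fundamental form: E = 49*v^2 + 1, F = 49*u*v, G = 49*u^2 + 1.
Coefficients of the second fundamental form: L = 0, M = 7/sqrt(49*u^2 + 49*v^2 + 1), N = 0.
Assemble K = (LN − M²)/(EG − F²) = -49/(2401*u^4 + 4802*u^2*v^2 + 98*u^2 + 2401*v^4 + 98*v^2 + 1). At (u, v) = (2, -1/2): K = -784/700569.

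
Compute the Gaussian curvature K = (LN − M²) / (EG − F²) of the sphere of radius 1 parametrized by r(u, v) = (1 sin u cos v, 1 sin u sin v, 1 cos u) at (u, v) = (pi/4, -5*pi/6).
K = 1

Coefficients of the first fundamental form: E = 1, F = 0, G = sin(u)^2.
Coefficients of the second fundamental form: L = -sin(u)/Abs(sin(u)), M = 0, N = -sin(u)^3/Abs(sin(u)).
Assemble K = (LN − M²)/(EG − F²) = 1. At (u, v) = (pi/4, -5*pi/6): K = 1.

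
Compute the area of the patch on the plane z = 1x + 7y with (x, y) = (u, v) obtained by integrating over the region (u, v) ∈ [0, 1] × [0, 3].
Area = 3*sqrt(51)

Area = ∫∫ √(EG − F²) du dv with √(EG − F²) = sqrt(51). Integrating over [0, 1] × [0, 3] gives 3*sqrt(51).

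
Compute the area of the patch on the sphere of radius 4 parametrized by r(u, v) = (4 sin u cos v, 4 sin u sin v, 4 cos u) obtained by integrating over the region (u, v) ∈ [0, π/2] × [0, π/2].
Area = 8*pi

Area = ∫∫ √(EG − F²) du dv with √(EG − F²) = 16*Abs(sin(u)). Integrating over [0, π/2] × [0, π/2] gives 8*pi.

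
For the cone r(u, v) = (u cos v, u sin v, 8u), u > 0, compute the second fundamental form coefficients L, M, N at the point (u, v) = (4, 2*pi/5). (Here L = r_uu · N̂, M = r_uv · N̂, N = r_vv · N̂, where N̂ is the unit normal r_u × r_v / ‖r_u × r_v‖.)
L = 0;  M = 0;  N = 32*sqrt(65)/65

Compute the unit normal N̂(u, v) = (-8*sqrt(65)*u*cos(v)/(65*Abs(u)), -8*sqrt(65)*u*sin(v)/(65*Abs(u)), sqrt(65)*u/(65*Abs(u))), and the second partials r_uu, r_uv, r_vv. Take dot products:
  L(u, v) = r_uu · N̂ = 0,
  M(u, v) = r_uv · N̂ = 0,
  N(u, v) = r_vv · N̂ = 8*sqrt(65)*u^2/(65*Abs(u)).
Evaluating at (u, v) = (4, 2*pi/5):
  L = 0, M = 0, N = 32*sqrt(65)/65.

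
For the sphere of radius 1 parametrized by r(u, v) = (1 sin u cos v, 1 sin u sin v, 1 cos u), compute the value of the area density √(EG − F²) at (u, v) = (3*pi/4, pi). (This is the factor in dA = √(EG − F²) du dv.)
√(EG − F²)|_{(3*pi/4, pi)} = sqrt(2)/2

E = 1, F = 0, G = sin(u)^2, so EG − F² = sin(u)^2. Taking the positive square root: √(EG − F²) = Abs(sin(u)). At (u, v) = (3*pi/4, pi): sqrt(2)/2.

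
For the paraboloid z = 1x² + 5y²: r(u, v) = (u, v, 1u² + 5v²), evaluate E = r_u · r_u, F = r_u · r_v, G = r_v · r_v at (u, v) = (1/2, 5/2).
E = 2;  F = 25;  G = 626

Partials: r_u = (1, 0, 2*u), r_v = (0, 1, 10*v). As functions of (u, v):
  E = r_u · r_u = 4*u^2 + 1,
  F = r_u · r_v = 20*u*v,
  G = r_v · r_v = 100*v^2 + 1.
Evaluating at (u, v) = (1/2, 5/2): E = 2, F = 25, G = 626.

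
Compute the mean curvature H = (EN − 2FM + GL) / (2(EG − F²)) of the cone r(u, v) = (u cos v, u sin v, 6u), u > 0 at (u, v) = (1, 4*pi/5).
H = 3*sqrt(37)/37

With E = 37, F = 0, G = u^2, L = 0, M = 0, N = 6*sqrt(37)*u^2/(37*Abs(u)), assemble
  H = (EN − 2FM + GL) / (2(EG − F²)) = 3*sqrt(37)/(37*Abs(u)).
At (u, v) = (1, 4*pi/5): H = 3*sqrt(37)/37.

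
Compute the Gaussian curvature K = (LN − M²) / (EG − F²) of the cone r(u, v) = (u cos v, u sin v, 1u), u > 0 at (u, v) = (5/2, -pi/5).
K = 0

Coefficients of the first fundamental form: E = 2, F = 0, G = u^2.
Coefficients of the second fundamental form: L = 0, M = 0, N = sqrt(2)*u^2/(2*Abs(u)).
Assemble K = (LN − M²)/(EG − F²) = 0. At (u, v) = (5/2, -pi/5): K = 0.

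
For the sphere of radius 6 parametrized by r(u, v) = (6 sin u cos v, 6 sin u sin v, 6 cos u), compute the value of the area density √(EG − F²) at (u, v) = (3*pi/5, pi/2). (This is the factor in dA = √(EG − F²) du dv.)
√(EG − F²)|_{(3*pi/5, pi/2)} = 9*sqrt(2*sqrt(5) + 10)

E = 36, F = 0, G = 36*sin(u)^2, so EG − F² = 1296*sin(u)^2. Taking the positive square root: √(EG − F²) = 36*Abs(sin(u)). At (u, v) = (3*pi/5, pi/2): 9*sqrt(2*sqrt(5) + 10).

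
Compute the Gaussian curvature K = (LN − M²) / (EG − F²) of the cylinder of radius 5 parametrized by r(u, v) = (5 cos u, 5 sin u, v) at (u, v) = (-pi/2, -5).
K = 0

Coefficients of the first fundamental form: E = 25, F = 0, G = 1.
Coefficients of the second fundamental form: L = -5, M = 0, N = 0.
Assemble K = (LN − M²)/(EG − F²) = 0. At (u, v) = (-pi/2, -5): K = 0.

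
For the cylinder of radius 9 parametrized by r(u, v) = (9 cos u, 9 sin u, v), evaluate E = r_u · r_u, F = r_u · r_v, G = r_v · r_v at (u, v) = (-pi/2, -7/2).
E = 81;  F = 0;  G = 1

Partials: r_u = (-9*sin(u), 9*cos(u), 0), r_v = (0, 0, 1). As functions of (u, v):
  E = r_u · r_u = 81,
  F = r_u · r_v = 0,
  G = r_v · r_v = 1.
Evaluating at (u, v) = (-pi/2, -7/2): E = 81, F = 0, G = 1.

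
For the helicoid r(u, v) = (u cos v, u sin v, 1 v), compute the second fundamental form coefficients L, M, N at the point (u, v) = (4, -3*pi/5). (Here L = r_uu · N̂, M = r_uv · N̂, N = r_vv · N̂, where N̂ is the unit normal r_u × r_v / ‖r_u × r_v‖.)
L = 0;  M = -sqrt(17)/17;  N = 0

Compute the unit normal N̂(u, v) = (sin(v)/sqrt(u^2 + 1), -cos(v)/sqrt(u^2 + 1), u/sqrt(u^2 + 1)), and the second partials r_uu, r_uv, r_vv. Take dot products:
  L(u, v) = r_uu · N̂ = 0,
  M(u, v) = r_uv · N̂ = -1/sqrt(u^2 + 1),
  N(u, v) = r_vv · N̂ = 0.
Evaluating at (u, v) = (4, -3*pi/5):
  L = 0, M = -sqrt(17)/17, N = 0.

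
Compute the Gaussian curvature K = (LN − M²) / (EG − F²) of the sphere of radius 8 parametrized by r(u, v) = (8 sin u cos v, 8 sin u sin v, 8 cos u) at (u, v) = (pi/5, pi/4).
K = 1/64

Coefficients of the first fundamental form: E = 64, F = 0, G = 64*sin(u)^2.
Coefficients of the second fundamental form: L = -8*sin(u)/Abs(sin(u)), M = 0, N = -8*sin(u)^3/Abs(sin(u)).
Assemble K = (LN − M²)/(EG − F²) = 1/64. At (u, v) = (pi/5, pi/4): K = 1/64.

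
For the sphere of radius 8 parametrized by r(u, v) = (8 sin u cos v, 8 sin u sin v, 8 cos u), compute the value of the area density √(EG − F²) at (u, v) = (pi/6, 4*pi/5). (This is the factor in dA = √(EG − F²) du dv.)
√(EG − F²)|_{(pi/6, 4*pi/5)} = 32

E = 64, F = 0, G = 64*sin(u)^2, so EG − F² = 4096*sin(u)^2. Taking the positive square root: √(EG − F²) = 64*Abs(sin(u)). At (u, v) = (pi/6, 4*pi/5): 32.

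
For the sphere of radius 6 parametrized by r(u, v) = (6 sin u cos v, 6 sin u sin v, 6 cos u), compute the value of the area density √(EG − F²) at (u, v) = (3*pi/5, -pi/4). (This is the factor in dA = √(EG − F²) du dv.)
√(EG − F²)|_{(3*pi/5, -pi/4)} = 9*sqrt(2*sqrt(5) + 10)

E = 36, F = 0, G = 36*sin(u)^2, so EG − F² = 1296*sin(u)^2. Taking the positive square root: √(EG − F²) = 36*Abs(sin(u)). At (u, v) = (3*pi/5, -pi/4): 9*sqrt(2*sqrt(5) + 10).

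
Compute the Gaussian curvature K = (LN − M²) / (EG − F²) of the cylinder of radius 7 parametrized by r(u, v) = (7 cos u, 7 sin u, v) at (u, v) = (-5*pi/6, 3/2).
K = 0

Coefficients of the first fundamental form: E = 49, F = 0, G = 1.
Coefficients of the second fundamental form: L = -7, M = 0, N = 0.
Assemble K = (LN − M²)/(EG − F²) = 0. At (u, v) = (-5*pi/6, 3/2): K = 0.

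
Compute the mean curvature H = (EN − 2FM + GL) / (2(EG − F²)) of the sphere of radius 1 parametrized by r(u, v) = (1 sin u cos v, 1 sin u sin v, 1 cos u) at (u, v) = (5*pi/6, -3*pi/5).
H = -1

With E = 1, F = 0, G = sin(u)^2, L = -sin(u)/Abs(sin(u)), M = 0, N = -sin(u)^3/Abs(sin(u)), assemble
  H = (EN − 2FM + GL) / (2(EG − F²)) = -sin(u)/Abs(sin(u)).
At (u, v) = (5*pi/6, -3*pi/5): H = -1.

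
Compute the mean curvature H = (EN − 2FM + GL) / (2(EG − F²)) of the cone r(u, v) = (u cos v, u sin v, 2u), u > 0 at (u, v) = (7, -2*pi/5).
H = sqrt(5)/35

With E = 5, F = 0, G = u^2, L = 0, M = 0, N = 2*sqrt(5)*u^2/(5*Abs(u)), assemble
  H = (EN − 2FM + GL) / (2(EG − F²)) = sqrt(5)/(5*Abs(u)).
At (u, v) = (7, -2*pi/5): H = sqrt(5)/35.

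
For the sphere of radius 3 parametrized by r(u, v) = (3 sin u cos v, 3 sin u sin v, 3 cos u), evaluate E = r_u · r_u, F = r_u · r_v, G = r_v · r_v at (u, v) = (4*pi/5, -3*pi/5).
E = 9;  F = 0;  G = 45/8 - 9*sqrt(5)/8

Partials: r_u = (3*cos(u)*cos(v), 3*sin(v)*cos(u), -3*sin(u)), r_v = (-3*sin(u)*sin(v), 3*sin(u)*cos(v), 0). As functions of (u, v):
  E = r_u · r_u = 9,
  F = r_u · r_v = 0,
  G = r_v · r_v = 9*sin(u)^2.
Evaluating at (u, v) = (4*pi/5, -3*pi/5): E = 9, F = 0, G = 45/8 - 9*sqrt(5)/8.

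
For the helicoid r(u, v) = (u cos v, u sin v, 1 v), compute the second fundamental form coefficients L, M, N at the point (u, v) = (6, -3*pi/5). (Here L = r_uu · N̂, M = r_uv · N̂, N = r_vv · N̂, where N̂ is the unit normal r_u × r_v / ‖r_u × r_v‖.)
L = 0;  M = -sqrt(37)/37;  N = 0

Compute the unit normal N̂(u, v) = (sin(v)/sqrt(u^2 + 1), -cos(v)/sqrt(u^2 + 1), u/sqrt(u^2 + 1)), and the second partials r_uu, r_uv, r_vv. Take dot products:
  L(u, v) = r_uu · N̂ = 0,
  M(u, v) = r_uv · N̂ = -1/sqrt(u^2 + 1),
  N(u, v) = r_vv · N̂ = 0.
Evaluating at (u, v) = (6, -3*pi/5):
  L = 0, M = -sqrt(37)/37, N = 0.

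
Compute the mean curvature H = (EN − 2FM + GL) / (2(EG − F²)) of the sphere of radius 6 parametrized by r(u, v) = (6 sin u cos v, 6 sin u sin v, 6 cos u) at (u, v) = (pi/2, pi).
H = -1/6

With E = 36, F = 0, G = 36*sin(u)^2, L = -6*sin(u)/Abs(sin(u)), M = 0, N = -6*sin(u)^3/Abs(sin(u)), assemble
  H = (EN − 2FM + GL) / (2(EG − F²)) = -sin(u)/(6*Abs(sin(u))).
At (u, v) = (pi/2, pi): H = -1/6.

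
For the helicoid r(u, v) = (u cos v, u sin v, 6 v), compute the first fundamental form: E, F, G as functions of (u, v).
E = 1;  F = 0;  G = u^2 + 36

Compute partials: r_u = (cos(v), sin(v), 0), r_v = (-u*sin(v), u*cos(v), 6). Then
  E = r_u · r_u = 1,
  F = r_u · r_v = 0,
  G = r_v · r_v = u^2 + 36.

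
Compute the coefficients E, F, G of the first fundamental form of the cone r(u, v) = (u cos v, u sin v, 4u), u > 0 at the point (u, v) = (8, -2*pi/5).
E = 17;  F = 0;  G = 64

Partials: r_u = (cos(v), sin(v), 4), r_v = (-u*sin(v), u*cos(v), 0). As functions of (u, v):
  E = r_u · r_u = 17,
  F = r_u · r_v = 0,
  G = r_v · r_v = u^2.
Evaluating at (u, v) = (8, -2*pi/5): E = 17, F = 0, G = 64.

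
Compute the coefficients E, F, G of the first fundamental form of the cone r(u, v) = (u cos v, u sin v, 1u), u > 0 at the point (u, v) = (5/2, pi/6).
E = 2;  F = 0;  G = 25/4

Partials: r_u = (cos(v), sin(v), 1), r_v = (-u*sin(v), u*cos(v), 0). As functions of (u, v):
  E = r_u · r_u = 2,
  F = r_u · r_v = 0,
  G = r_v · r_v = u^2.
Evaluating at (u, v) = (5/2, pi/6): E = 2, F = 0, G = 25/4.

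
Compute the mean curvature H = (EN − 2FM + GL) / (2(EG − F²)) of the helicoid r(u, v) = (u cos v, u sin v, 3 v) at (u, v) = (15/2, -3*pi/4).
H = 0

With E = 1, F = 0, G = u^2 + 9, L = 0, M = -3/sqrt(u^2 + 9), N = 0, assemble
  H = (EN − 2FM + GL) / (2(EG − F²)) = 0.
At (u, v) = (15/2, -3*pi/4): H = 0.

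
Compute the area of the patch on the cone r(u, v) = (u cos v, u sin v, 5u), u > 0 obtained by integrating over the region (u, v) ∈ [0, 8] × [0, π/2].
Area = 16*sqrt(26)*pi

Area = ∫∫ √(EG − F²) du dv with √(EG − F²) = sqrt(26)*Abs(u). Integrating over [0, 8] × [0, π/2] gives 16*sqrt(26)*pi.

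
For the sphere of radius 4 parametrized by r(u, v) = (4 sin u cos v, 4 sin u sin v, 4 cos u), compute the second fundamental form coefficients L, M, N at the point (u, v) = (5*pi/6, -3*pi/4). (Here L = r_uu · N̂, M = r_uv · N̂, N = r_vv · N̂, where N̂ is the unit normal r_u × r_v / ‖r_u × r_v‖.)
L = -4;  M = 0;  N = -1

Compute the unit normal N̂(u, v) = (sin(u)^2*cos(v)/Abs(sin(u)), sin(u)^2*sin(v)/Abs(sin(u)), sin(2*u)/(2*Abs(sin(u)))), and the second partials r_uu, r_uv, r_vv. Take dot products:
  L(u, v) = r_uu · N̂ = -4*sin(u)/Abs(sin(u)),
  M(u, v) = r_uv · N̂ = 0,
  N(u, v) = r_vv · N̂ = -4*sin(u)^3/Abs(sin(u)).
Evaluating at (u, v) = (5*pi/6, -3*pi/4):
  L = -4, M = 0, N = -1.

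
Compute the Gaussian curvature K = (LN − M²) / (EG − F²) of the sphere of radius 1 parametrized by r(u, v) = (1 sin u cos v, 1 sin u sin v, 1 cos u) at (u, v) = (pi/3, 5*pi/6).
K = 1

Coefficients of the first fundamental form: E = 1, F = 0, G = sin(u)^2.
Coefficients of the second fundamental form: L = -sin(u)/Abs(sin(u)), M = 0, N = -sin(u)^3/Abs(sin(u)).
Assemble K = (LN − M²)/(EG − F²) = 1. At (u, v) = (pi/3, 5*pi/6): K = 1.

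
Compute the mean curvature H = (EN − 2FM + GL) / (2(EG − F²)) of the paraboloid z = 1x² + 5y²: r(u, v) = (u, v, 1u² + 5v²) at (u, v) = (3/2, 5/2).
H = 676*sqrt(635)/403225

With E = 4*u^2 + 1, F = 20*u*v, G = 100*v^2 + 1, L = 2/sqrt(4*u^2 + 100*v^2 + 1), M = 0, N = 10/sqrt(4*u^2 + 100*v^2 + 1), assemble
  H = (EN − 2FM + GL) / (2(EG − F²)) = 2*(10*u^2 + 50*v^2 + 3)/(4*u^2 + 100*v^2 + 1)^(3/2).
At (u, v) = (3/2, 5/2): H = 676*sqrt(635)/403225.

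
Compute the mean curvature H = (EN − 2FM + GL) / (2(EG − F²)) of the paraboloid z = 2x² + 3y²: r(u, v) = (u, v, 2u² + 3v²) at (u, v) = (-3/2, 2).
H = 401*sqrt(181)/32761

With E = 16*u^2 + 1, F = 24*u*v, G = 36*v^2 + 1, L = 4/sqrt(16*u^2 + 36*v^2 + 1), M = 0, N = 6/sqrt(16*u^2 + 36*v^2 + 1), assemble
  H = (EN − 2FM + GL) / (2(EG − F²)) = (48*u^2 + 72*v^2 + 5)/(16*u^2 + 36*v^2 + 1)^(3/2).
At (u, v) = (-3/2, 2): H = 401*sqrt(181)/32761.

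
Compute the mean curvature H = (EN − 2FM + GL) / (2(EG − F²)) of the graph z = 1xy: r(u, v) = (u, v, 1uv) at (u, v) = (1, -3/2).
H = 12*sqrt(17)/289

With E = v^2 + 1, F = u*v, G = u^2 + 1, L = 0, M = 1/sqrt(u^2 + v^2 + 1), N = 0, assemble
  H = (EN − 2FM + GL) / (2(EG − F²)) = -u*v/(u^2 + v^2 + 1)^(3/2).
At (u, v) = (1, -3/2): H = 12*sqrt(17)/289.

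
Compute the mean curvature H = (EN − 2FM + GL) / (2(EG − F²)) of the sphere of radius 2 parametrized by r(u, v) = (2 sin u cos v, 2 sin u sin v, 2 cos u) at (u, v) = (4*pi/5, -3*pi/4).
H = -1/2

With E = 4, F = 0, G = 4*sin(u)^2, L = -2*sin(u)/Abs(sin(u)), M = 0, N = -2*sin(u)^3/Abs(sin(u)), assemble
  H = (EN − 2FM + GL) / (2(EG − F²)) = -sin(u)/(2*Abs(sin(u))).
At (u, v) = (4*pi/5, -3*pi/4): H = -1/2.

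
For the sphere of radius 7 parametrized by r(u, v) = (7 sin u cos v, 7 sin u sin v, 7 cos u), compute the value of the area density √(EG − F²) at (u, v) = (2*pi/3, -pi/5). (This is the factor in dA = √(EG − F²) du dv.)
√(EG − F²)|_{(2*pi/3, -pi/5)} = 49*sqrt(3)/2

E = 49, F = 0, G = 49*sin(u)^2, so EG − F² = 2401*sin(u)^2. Taking the positive square root: √(EG − F²) = 49*Abs(sin(u)). At (u, v) = (2*pi/3, -pi/5): 49*sqrt(3)/2.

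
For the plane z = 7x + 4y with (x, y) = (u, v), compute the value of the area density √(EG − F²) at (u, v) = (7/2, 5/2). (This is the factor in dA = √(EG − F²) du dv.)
√(EG − F²)|_{(7/2, 5/2)} = sqrt(66)

E = 50, F = 28, G = 17, so EG − F² = 66. Taking the positive square root: √(EG − F²) = sqrt(66). At (u, v) = (7/2, 5/2): sqrt(66).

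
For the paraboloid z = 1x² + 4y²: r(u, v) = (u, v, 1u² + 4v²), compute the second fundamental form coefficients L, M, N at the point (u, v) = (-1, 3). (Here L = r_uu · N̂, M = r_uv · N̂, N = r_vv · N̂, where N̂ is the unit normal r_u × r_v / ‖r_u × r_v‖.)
L = 2*sqrt(581)/581;  M = 0;  N = 8*sqrt(581)/581

Compute the unit normal N̂(u, v) = (-2*u/sqrt(4*u^2 + 64*v^2 + 1), -8*v/sqrt(4*u^2 + 64*v^2 + 1), 1/sqrt(4*u^2 + 64*v^2 + 1)), and the second partials r_uu, r_uv, r_vv. Take dot products:
  L(u, v) = r_uu · N̂ = 2/sqrt(4*u^2 + 64*v^2 + 1),
  M(u, v) = r_uv · N̂ = 0,
  N(u, v) = r_vv · N̂ = 8/sqrt(4*u^2 + 64*v^2 + 1).
Evaluating at (u, v) = (-1, 3):
  L = 2*sqrt(581)/581, M = 0, N = 8*sqrt(581)/581.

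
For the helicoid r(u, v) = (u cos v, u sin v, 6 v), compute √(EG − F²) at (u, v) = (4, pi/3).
√(EG − F²)|_{(4, pi/3)} = 2*sqrt(13)

E = 1, F = 0, G = u^2 + 36; EG − F² = u^2 + 36; √(EG − F²) = sqrt(u^2 + 36). At the given point: 2*sqrt(13).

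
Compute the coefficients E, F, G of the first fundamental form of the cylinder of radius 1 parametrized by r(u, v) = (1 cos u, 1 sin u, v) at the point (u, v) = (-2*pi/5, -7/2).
E = 1;  F = 0;  G = 1

Partials: r_u = (-sin(u), cos(u), 0), r_v = (0, 0, 1). As functions of (u, v):
  E = r_u · r_u = 1,
  F = r_u · r_v = 0,
  G = r_v · r_v = 1.
Evaluating at (u, v) = (-2*pi/5, -7/2): E = 1, F = 0, G = 1.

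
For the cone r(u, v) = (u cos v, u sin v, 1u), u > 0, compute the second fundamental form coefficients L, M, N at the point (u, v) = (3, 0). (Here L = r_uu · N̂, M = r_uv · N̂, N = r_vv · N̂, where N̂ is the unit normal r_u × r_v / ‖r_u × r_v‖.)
L = 0;  M = 0;  N = 3*sqrt(2)/2

Compute the unit normal N̂(u, v) = (-sqrt(2)*u*cos(v)/(2*Abs(u)), -sqrt(2)*u*sin(v)/(2*Abs(u)), sqrt(2)*u/(2*Abs(u))), and the second partials r_uu, r_uv, r_vv. Take dot products:
  L(u, v) = r_uu · N̂ = 0,
  M(u, v) = r_uv · N̂ = 0,
  N(u, v) = r_vv · N̂ = sqrt(2)*u^2/(2*Abs(u)).
Evaluating at (u, v) = (3, 0):
  L = 0, M = 0, N = 3*sqrt(2)/2.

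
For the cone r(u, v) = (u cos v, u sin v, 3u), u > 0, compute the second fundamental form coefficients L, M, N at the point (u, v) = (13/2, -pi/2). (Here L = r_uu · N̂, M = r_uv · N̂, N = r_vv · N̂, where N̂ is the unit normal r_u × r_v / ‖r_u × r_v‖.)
L = 0;  M = 0;  N = 39*sqrt(10)/20

Compute the unit normal N̂(u, v) = (-3*sqrt(10)*u*cos(v)/(10*Abs(u)), -3*sqrt(10)*u*sin(v)/(10*Abs(u)), sqrt(10)*u/(10*Abs(u))), and the second partials r_uu, r_uv, r_vv. Take dot products:
  L(u, v) = r_uu · N̂ = 0,
  M(u, v) = r_uv · N̂ = 0,
  N(u, v) = r_vv · N̂ = 3*sqrt(10)*u^2/(10*Abs(u)).
Evaluating at (u, v) = (13/2, -pi/2):
  L = 0, M = 0, N = 39*sqrt(10)/20.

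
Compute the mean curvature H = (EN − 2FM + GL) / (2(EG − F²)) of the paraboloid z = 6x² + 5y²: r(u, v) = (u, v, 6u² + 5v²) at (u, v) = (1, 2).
H = 3131*sqrt(545)/297025

With E = 144*u^2 + 1, F = 120*u*v, G = 100*v^2 + 1, L = 12/sqrt(144*u^2 + 100*v^2 + 1), M = 0, N = 10/sqrt(144*u^2 + 100*v^2 + 1), assemble
  H = (EN − 2FM + GL) / (2(EG − F²)) = (720*u^2 + 600*v^2 + 11)/(144*u^2 + 100*v^2 + 1)^(3/2).
At (u, v) = (1, 2): H = 3131*sqrt(545)/297025.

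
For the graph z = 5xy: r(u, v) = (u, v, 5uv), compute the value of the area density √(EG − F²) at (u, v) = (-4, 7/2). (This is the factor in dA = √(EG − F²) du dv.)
√(EG − F²)|_{(-4, 7/2)} = sqrt(2829)/2

E = 25*v^2 + 1, F = 25*u*v, G = 25*u^2 + 1, so EG − F² = 25*u^2 + 25*v^2 + 1. Taking the positive square root: √(EG − F²) = sqrt(25*u^2 + 25*v^2 + 1). At (u, v) = (-4, 7/2): sqrt(2829)/2.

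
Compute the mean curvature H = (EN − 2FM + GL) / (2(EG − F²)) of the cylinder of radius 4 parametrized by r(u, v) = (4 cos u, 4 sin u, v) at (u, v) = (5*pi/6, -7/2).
H = -1/8

With E = 16, F = 0, G = 1, L = -4, M = 0, N = 0, assemble
  H = (EN − 2FM + GL) / (2(EG − F²)) = -1/8.
At (u, v) = (5*pi/6, -7/2): H = -1/8.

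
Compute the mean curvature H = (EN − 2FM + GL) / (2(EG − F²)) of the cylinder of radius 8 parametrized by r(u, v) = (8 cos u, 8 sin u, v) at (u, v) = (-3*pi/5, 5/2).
H = -1/16

With E = 64, F = 0, G = 1, L = -8, M = 0, N = 0, assemble
  H = (EN − 2FM + GL) / (2(EG − F²)) = -1/16.
At (u, v) = (-3*pi/5, 5/2): H = -1/16.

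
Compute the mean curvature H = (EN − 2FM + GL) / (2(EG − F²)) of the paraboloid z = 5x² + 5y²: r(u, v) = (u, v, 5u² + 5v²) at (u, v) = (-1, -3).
H = 5010*sqrt(1001)/1002001

With E = 100*u^2 + 1, F = 100*u*v, G = 100*v^2 + 1, L = 10/sqrt(100*u^2 + 100*v^2 + 1), M = 0, N = 10/sqrt(100*u^2 + 100*v^2 + 1), assemble
  H = (EN − 2FM + GL) / (2(EG − F²)) = 10*(50*u^2 + 50*v^2 + 1)/(100*u^2 + 100*v^2 + 1)^(3/2).
At (u, v) = (-1, -3): H = 5010*sqrt(1001)/1002001.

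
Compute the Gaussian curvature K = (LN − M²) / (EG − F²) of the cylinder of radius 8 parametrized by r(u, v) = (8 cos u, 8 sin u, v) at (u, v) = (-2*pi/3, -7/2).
K = 0

Coefficients of the first fundamental form: E = 64, F = 0, G = 1.
Coefficients of the second fundamental form: L = -8, M = 0, N = 0.
Assemble K = (LN − M²)/(EG − F²) = 0. At (u, v) = (-2*pi/3, -7/2): K = 0.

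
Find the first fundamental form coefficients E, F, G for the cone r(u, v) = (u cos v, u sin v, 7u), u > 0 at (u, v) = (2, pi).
E = 50;  F = 0;  G = 4

Partials: r_u = (cos(v), sin(v), 7), r_v = (-u*sin(v), u*cos(v), 0). As functions of (u, v):
  E = r_u · r_u = 50,
  F = r_u · r_v = 0,
  G = r_v · r_v = u^2.
Evaluating at (u, v) = (2, pi): E = 50, F = 0, G = 4.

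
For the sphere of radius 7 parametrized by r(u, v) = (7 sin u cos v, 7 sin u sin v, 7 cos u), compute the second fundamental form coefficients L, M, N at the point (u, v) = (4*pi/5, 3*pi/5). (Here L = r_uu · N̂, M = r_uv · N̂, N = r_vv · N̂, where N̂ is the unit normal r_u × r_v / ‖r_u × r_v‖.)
L = -7;  M = 0;  N = -35/8 + 7*sqrt(5)/8

Compute the unit normal N̂(u, v) = (sin(u)^2*cos(v)/Abs(sin(u)), sin(u)^2*sin(v)/Abs(sin(u)), sin(2*u)/(2*Abs(sin(u)))), and the second partials r_uu, r_uv, r_vv. Take dot products:
  L(u, v) = r_uu · N̂ = -7*sin(u)/Abs(sin(u)),
  M(u, v) = r_uv · N̂ = 0,
  N(u, v) = r_vv · N̂ = -7*sin(u)^3/Abs(sin(u)).
Evaluating at (u, v) = (4*pi/5, 3*pi/5):
  L = -7, M = 0, N = -35/8 + 7*sqrt(5)/8.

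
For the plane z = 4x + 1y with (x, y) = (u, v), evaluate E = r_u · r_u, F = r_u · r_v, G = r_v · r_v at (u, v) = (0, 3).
E = 17;  F = 4;  G = 2

Partials: r_u = (1, 0, 4), r_v = (0, 1, 1). As functions of (u, v):
  E = r_u · r_u = 17,
  F = r_u · r_v = 4,
  G = r_v · r_v = 2.
Evaluating at (u, v) = (0, 3): E = 17, F = 4, G = 2.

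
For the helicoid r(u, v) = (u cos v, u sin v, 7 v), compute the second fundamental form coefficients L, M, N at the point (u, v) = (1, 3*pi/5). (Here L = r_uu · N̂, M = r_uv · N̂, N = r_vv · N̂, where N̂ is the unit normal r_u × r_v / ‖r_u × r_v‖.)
L = 0;  M = -7*sqrt(2)/10;  N = 0

Compute the unit normal N̂(u, v) = (7*sin(v)/sqrt(u^2 + 49), -7*cos(v)/sqrt(u^2 + 49), u/sqrt(u^2 + 49)), and the second partials r_uu, r_uv, r_vv. Take dot products:
  L(u, v) = r_uu · N̂ = 0,
  M(u, v) = r_uv · N̂ = -7/sqrt(u^2 + 49),
  N(u, v) = r_vv · N̂ = 0.
Evaluating at (u, v) = (1, 3*pi/5):
  L = 0, M = -7*sqrt(2)/10, N = 0.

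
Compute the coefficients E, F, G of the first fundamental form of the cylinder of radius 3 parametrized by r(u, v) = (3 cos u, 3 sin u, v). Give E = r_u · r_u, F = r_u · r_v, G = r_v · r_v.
E = 9;  F = 0;  G = 1

Compute partials: r_u = (-3*sin(u), 3*cos(u), 0), r_v = (0, 0, 1). Then
  E = r_u · r_u = 9,
  F = r_u · r_v = 0,
  G = r_v · r_v = 1.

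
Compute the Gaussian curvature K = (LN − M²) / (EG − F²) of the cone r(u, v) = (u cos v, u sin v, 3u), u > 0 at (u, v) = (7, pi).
K = 0

Coefficients of the first fundamental form: E = 10, F = 0, G = u^2.
Coefficients of the second fundamental form: L = 0, M = 0, N = 3*sqrt(10)*u^2/(10*Abs(u)).
Assemble K = (LN − M²)/(EG − F²) = 0. At (u, v) = (7, pi): K = 0.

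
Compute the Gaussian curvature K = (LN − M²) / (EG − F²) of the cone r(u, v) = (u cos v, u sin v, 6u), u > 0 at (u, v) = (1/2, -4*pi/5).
K = 0

Coefficients of the first fundamental form: E = 37, F = 0, G = u^2.
Coefficients of the second fundamental form: L = 0, M = 0, N = 6*sqrt(37)*u^2/(37*Abs(u)).
Assemble K = (LN − M²)/(EG − F²) = 0. At (u, v) = (1/2, -4*pi/5): K = 0.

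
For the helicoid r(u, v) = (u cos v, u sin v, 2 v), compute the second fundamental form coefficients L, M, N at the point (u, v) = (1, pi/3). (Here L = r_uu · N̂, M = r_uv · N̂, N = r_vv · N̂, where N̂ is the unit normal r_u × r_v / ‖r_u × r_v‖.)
L = 0;  M = -2*sqrt(5)/5;  N = 0

Compute the unit normal N̂(u, v) = (2*sin(v)/sqrt(u^2 + 4), -2*cos(v)/sqrt(u^2 + 4), u/sqrt(u^2 + 4)), and the second partials r_uu, r_uv, r_vv. Take dot products:
  L(u, v) = r_uu · N̂ = 0,
  M(u, v) = r_uv · N̂ = -2/sqrt(u^2 + 4),
  N(u, v) = r_vv · N̂ = 0.
Evaluating at (u, v) = (1, pi/3):
  L = 0, M = -2*sqrt(5)/5, N = 0.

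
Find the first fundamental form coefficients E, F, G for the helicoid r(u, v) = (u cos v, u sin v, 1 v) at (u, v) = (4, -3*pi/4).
E = 1;  F = 0;  G = 17

Partials: r_u = (cos(v), sin(v), 0), r_v = (-u*sin(v), u*cos(v), 1). As functions of (u, v):
  E = r_u · r_u = 1,
  F = r_u · r_v = 0,
  G = r_v · r_v = u^2 + 1.
Evaluating at (u, v) = (4, -3*pi/4): E = 1, F = 0, G = 17.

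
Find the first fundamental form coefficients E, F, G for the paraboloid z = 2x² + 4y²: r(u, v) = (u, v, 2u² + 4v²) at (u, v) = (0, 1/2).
E = 1;  F = 0;  G = 17

Partials: r_u = (1, 0, 4*u), r_v = (0, 1, 8*v). As functions of (u, v):
  E = r_u · r_u = 16*u^2 + 1,
  F = r_u · r_v = 32*u*v,
  G = r_v · r_v = 64*v^2 + 1.
Evaluating at (u, v) = (0, 1/2): E = 1, F = 0, G = 17.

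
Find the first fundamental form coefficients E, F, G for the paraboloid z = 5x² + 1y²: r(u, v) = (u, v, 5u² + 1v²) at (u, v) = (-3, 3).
E = 901;  F = -180;  G = 37

Partials: r_u = (1, 0, 10*u), r_v = (0, 1, 2*v). As functions of (u, v):
  E = r_u · r_u = 100*u^2 + 1,
  F = r_u · r_v = 20*u*v,
  G = r_v · r_v = 4*v^2 + 1.
Evaluating at (u, v) = (-3, 3): E = 901, F = -180, G = 37.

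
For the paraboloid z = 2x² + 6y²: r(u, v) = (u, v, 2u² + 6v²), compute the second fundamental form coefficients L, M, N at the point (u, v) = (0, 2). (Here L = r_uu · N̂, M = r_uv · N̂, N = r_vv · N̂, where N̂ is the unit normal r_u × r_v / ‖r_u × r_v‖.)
L = 4*sqrt(577)/577;  M = 0;  N = 12*sqrt(577)/577

Compute the unit normal N̂(u, v) = (-4*u/sqrt(16*u^2 + 144*v^2 + 1), -12*v/sqrt(16*u^2 + 144*v^2 + 1), 1/sqrt(16*u^2 + 144*v^2 + 1)), and the second partials r_uu, r_uv, r_vv. Take dot products:
  L(u, v) = r_uu · N̂ = 4/sqrt(16*u^2 + 144*v^2 + 1),
  M(u, v) = r_uv · N̂ = 0,
  N(u, v) = r_vv · N̂ = 12/sqrt(16*u^2 + 144*v^2 + 1).
Evaluating at (u, v) = (0, 2):
  L = 4*sqrt(577)/577, M = 0, N = 12*sqrt(577)/577.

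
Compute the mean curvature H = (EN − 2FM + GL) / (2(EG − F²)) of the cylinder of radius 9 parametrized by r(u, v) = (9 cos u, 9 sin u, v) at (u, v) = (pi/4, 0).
H = -1/18

With E = 81, F = 0, G = 1, L = -9, M = 0, N = 0, assemble
  H = (EN − 2FM + GL) / (2(EG − F²)) = -1/18.
At (u, v) = (pi/4, 0): H = -1/18.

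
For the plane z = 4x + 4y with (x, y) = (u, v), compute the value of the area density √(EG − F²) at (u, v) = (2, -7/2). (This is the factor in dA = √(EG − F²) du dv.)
√(EG − F²)|_{(2, -7/2)} = sqrt(33)

E = 17, F = 16, G = 17, so EG − F² = 33. Taking the positive square root: √(EG − F²) = sqrt(33). At (u, v) = (2, -7/2): sqrt(33).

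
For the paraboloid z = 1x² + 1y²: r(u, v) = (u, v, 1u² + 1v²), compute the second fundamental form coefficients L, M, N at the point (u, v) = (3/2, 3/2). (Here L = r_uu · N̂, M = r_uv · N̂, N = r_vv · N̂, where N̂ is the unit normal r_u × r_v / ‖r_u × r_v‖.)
L = 2*sqrt(19)/19;  M = 0;  N = 2*sqrt(19)/19

Compute the unit normal N̂(u, v) = (-2*u/sqrt(4*u^2 + 4*v^2 + 1), -2*v/sqrt(4*u^2 + 4*v^2 + 1), 1/sqrt(4*u^2 + 4*v^2 + 1)), and the second partials r_uu, r_uv, r_vv. Take dot products:
  L(u, v) = r_uu · N̂ = 2/sqrt(4*u^2 + 4*v^2 + 1),
  M(u, v) = r_uv · N̂ = 0,
  N(u, v) = r_vv · N̂ = 2/sqrt(4*u^2 + 4*v^2 + 1).
Evaluating at (u, v) = (3/2, 3/2):
  L = 2*sqrt(19)/19, M = 0, N = 2*sqrt(19)/19.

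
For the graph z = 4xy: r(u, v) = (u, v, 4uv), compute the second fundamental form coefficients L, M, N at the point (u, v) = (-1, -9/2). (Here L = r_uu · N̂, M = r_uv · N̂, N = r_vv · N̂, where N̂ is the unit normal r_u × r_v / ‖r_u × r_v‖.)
L = 0;  M = 4*sqrt(341)/341;  N = 0

Compute the unit normal N̂(u, v) = (-4*v/sqrt(16*u^2 + 16*v^2 + 1), -4*u/sqrt(16*u^2 + 16*v^2 + 1), 1/sqrt(16*u^2 + 16*v^2 + 1)), and the second partials r_uu, r_uv, r_vv. Take dot products:
  L(u, v) = r_uu · N̂ = 0,
  M(u, v) = r_uv · N̂ = 4/sqrt(16*u^2 + 16*v^2 + 1),
  N(u, v) = r_vv · N̂ = 0.
Evaluating at (u, v) = (-1, -9/2):
  L = 0, M = 4*sqrt(341)/341, N = 0.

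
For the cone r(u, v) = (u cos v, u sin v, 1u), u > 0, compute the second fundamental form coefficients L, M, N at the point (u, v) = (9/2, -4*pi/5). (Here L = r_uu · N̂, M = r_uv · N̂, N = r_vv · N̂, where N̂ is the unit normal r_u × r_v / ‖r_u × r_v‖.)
L = 0;  M = 0;  N = 9*sqrt(2)/4

Compute the unit normal N̂(u, v) = (-sqrt(2)*u*cos(v)/(2*Abs(u)), -sqrt(2)*u*sin(v)/(2*Abs(u)), sqrt(2)*u/(2*Abs(u))), and the second partials r_uu, r_uv, r_vv. Take dot products:
  L(u, v) = r_uu · N̂ = 0,
  M(u, v) = r_uv · N̂ = 0,
  N(u, v) = r_vv · N̂ = sqrt(2)*u^2/(2*Abs(u)).
Evaluating at (u, v) = (9/2, -4*pi/5):
  L = 0, M = 0, N = 9*sqrt(2)/4.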